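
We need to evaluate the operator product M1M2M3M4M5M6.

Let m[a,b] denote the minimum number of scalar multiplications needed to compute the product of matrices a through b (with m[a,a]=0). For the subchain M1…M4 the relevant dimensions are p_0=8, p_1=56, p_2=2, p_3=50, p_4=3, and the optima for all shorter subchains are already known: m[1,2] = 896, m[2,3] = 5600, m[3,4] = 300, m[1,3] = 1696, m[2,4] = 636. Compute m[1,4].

1244

m[1,4] = min over k∈[1,3] of m[1,k]+m[k+1,4]+p_{0}·p_k·p_{4}.
k=1: 0 + 636 + 8·56·3 = 1980; k=2: 896 + 300 + 8·2·3 = 1244; k=3: 1696 + 0 + 8·50·3 = 2896.
Minimum: 1244 at k=2.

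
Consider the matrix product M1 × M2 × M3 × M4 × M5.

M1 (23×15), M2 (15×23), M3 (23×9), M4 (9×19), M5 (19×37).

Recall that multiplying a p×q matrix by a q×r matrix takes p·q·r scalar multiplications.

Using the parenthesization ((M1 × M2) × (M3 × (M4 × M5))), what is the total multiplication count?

(M1 × M2): 23×15 by 15×23 → 23×23, cost 23·15·23 = 7935
(M4 × M5): 9×19 by 19×37 → 9×37, cost 9·19·37 = 6327
(M3 × (M4 × M5)): 23×9 by 9×37 → 23×37, cost 23·9·37 = 7659; cumulative 13986
((M1 × M2) × (M3 × (M4 × M5))): 23×23 by 23×37 → 23×37, cost 23·23·37 = 19573; cumulative 41494
Total: 41494 scalar multiplications.

41494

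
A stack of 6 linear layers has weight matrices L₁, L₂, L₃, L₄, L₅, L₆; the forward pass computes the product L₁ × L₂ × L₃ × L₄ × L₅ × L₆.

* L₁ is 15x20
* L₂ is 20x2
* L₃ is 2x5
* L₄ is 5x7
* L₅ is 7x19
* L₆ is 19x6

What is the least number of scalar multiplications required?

Adjacent pairs: L₁L₂ = 15·20·2 = 600; L₂L₃ = 20·2·5 = 200; L₃L₄ = 2·5·7 = 70; L₄L₅ = 5·7·19 = 665; L₅L₆ = 7·19·6 = 798.
Length 3: L₁..L₃: k=1: 0+200+15·20·5=1700; k=2: 600+0+15·2·5=750 → min 750 | L₂..L₄: k=2: 0+70+20·2·7=350; k=3: 200+0+20·5·7=900 → min 350 | L₃..L₅: k=3: 0+665+2·5·19=855; k=4: 70+0+2·7·19=336 → min 336 | L₄..L₆: k=4: 0+798+5·7·6=1008; k=5: 665+0+5·19·6=1235 → min 1008.
Length 4: L₁..L₄: k=1: 0+350+15·20·7=2450; k=2: 600+70+15·2·7=880; k=3: 750+0+15·5·7=1275 → min 880 | L₂..L₅: k=2: 0+336+20·2·19=1096; k=3: 200+665+20·5·19=2765; k=4: 350+0+20·7·19=3010 → min 1096 | L₃..L₆: k=3: 0+1008+2·5·6=1068; k=4: 70+798+2·7·6=952; k=5: 336+0+2·19·6=564 → min 564.
Length 5: L₁..L₅: k=1: 0+1096+15·20·19=6796; k=2: 600+336+15·2·19=1506; k=3: 750+665+15·5·19=2840; k=4: 880+0+15·7·19=2875 → min 1506 | L₂..L₆: k=2: 0+564+20·2·6=804; k=3: 200+1008+20·5·6=1808; k=4: 350+798+20·7·6=1988; k=5: 1096+0+20·19·6=3376 → min 804.
Length 6: L₁..L₆: k=1: 0+804+15·20·6=2604; k=2: 600+564+15·2·6=1344; k=3: 750+1008+15·5·6=2208; k=4: 880+798+15·7·6=2308; k=5: 1506+0+15·19·6=3216 → min 1344.
Optimal order: ((L₁ × L₂) × (((L₃ × L₄) × L₅) × L₆)) with cost 1344.

1344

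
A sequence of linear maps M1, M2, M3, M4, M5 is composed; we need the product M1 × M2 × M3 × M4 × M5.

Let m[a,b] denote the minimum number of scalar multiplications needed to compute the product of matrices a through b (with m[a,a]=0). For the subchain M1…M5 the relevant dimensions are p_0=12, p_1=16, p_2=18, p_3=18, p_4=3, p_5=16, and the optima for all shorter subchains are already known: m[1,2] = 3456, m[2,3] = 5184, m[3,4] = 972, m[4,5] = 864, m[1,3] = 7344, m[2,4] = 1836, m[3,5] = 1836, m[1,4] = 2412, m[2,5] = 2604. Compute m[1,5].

m[1,5] = min over k∈[1,4] of m[1,k]+m[k+1,5]+p_{0}·p_k·p_{5}.
k=1: 0 + 2604 + 12·16·16 = 5676; k=2: 3456 + 1836 + 12·18·16 = 8748; k=3: 7344 + 864 + 12·18·16 = 11664; k=4: 2412 + 0 + 12·3·16 = 2988.
Minimum: 2988 at k=4.

2988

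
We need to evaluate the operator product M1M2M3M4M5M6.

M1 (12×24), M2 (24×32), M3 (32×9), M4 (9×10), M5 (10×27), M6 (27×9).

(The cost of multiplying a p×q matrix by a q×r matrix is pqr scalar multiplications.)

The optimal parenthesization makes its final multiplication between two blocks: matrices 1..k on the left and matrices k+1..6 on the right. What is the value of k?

3

Adjacent pairs: M1M2 = 12·24·32 = 9216; M2M3 = 24·32·9 = 6912; M3M4 = 32·9·10 = 2880; M4M5 = 9·10·27 = 2430; M5M6 = 10·27·9 = 2430.
Length 3: M1..M3: k=1: 0+6912+12·24·9=9504; k=2: 9216+0+12·32·9=12672 → min 9504 | M2..M4: k=2: 0+2880+24·32·10=10560; k=3: 6912+0+24·9·10=9072 → min 9072 | M3..M5: k=3: 0+2430+32·9·27=10206; k=4: 2880+0+32·10·27=11520 → min 10206 | M4..M6: k=4: 0+2430+9·10·9=3240; k=5: 2430+0+9·27·9=4617 → min 3240.
Length 4: M1..M4: k=1: 0+9072+12·24·10=11952; k=2: 9216+2880+12·32·10=15936; k=3: 9504+0+12·9·10=10584 → min 10584 | M2..M5: k=2: 0+10206+24·32·27=30942; k=3: 6912+2430+24·9·27=15174; k=4: 9072+0+24·10·27=15552 → min 15174 | M3..M6: k=3: 0+3240+32·9·9=5832; k=4: 2880+2430+32·10·9=8190; k=5: 10206+0+32·27·9=17982 → min 5832.
Length 5: M1..M5: k=1: 0+15174+12·24·27=22950; k=2: 9216+10206+12·32·27=29790; k=3: 9504+2430+12·9·27=14850; k=4: 10584+0+12·10·27=13824 → min 13824 | M2..M6: k=2: 0+5832+24·32·9=12744; k=3: 6912+3240+24·9·9=12096; k=4: 9072+2430+24·10·9=13662; k=5: 15174+0+24·27·9=21006 → min 12096.
Top-level splits: k=1: (M1..M1)·(M2..M6) → 0+12096+12·24·9 = 14688; k=2: (M1..M2)·(M3..M6) → 9216+5832+12·32·9 = 18504; k=3: (M1..M3)·(M4..M6) → 9504+3240+12·9·9 = 13716; k=4: (M1..M4)·(M5..M6) → 10584+2430+12·10·9 = 14094; k=5: (M1..M5)·(M6..M6) → 13824+0+12·27·9 = 16740.
Best split is after M3, i.e. k = 3.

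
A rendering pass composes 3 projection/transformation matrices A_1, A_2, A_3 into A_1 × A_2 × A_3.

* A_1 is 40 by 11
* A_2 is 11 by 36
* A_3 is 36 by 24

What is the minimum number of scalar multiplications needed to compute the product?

Order (A_1 × (A_2 × A_3)): (A_2 × A_3): 11×36 by 36×24 → 11×24, cost 11·36·24 = 9504; (A_1 × (A_2 × A_3)): 40×11 by 11×24 → 40×24, cost 40·11·24 = 10560; cumulative 20064. Total 20064.
Order ((A_1 × A_2) × A_3): (A_1 × A_2): 40×11 by 11×36 → 40×36, cost 40·11·36 = 15840; ((A_1 × A_2) × A_3): 40×36 by 36×24 → 40×24, cost 40·36·24 = 34560; cumulative 50400. Total 50400.
Minimum: 20064.

20064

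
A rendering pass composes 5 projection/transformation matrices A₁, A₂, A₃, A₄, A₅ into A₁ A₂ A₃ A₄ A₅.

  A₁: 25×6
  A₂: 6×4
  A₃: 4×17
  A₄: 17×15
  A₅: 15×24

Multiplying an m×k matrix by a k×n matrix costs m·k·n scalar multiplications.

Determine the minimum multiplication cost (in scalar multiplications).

5460

Adjacent pairs: A₁A₂ = 25·6·4 = 600; A₂A₃ = 6·4·17 = 408; A₃A₄ = 4·17·15 = 1020; A₄A₅ = 17·15·24 = 6120.
Length 3: A₁..A₃: k=1: 0+408+25·6·17=2958; k=2: 600+0+25·4·17=2300 → min 2300 | A₂..A₄: k=2: 0+1020+6·4·15=1380; k=3: 408+0+6·17·15=1938 → min 1380 | A₃..A₅: k=3: 0+6120+4·17·24=7752; k=4: 1020+0+4·15·24=2460 → min 2460.
Length 4: A₁..A₄: k=1: 0+1380+25·6·15=3630; k=2: 600+1020+25·4·15=3120; k=3: 2300+0+25·17·15=8675 → min 3120 | A₂..A₅: k=2: 0+2460+6·4·24=3036; k=3: 408+6120+6·17·24=8976; k=4: 1380+0+6·15·24=3540 → min 3036.
Length 5: A₁..A₅: k=1: 0+3036+25·6·24=6636; k=2: 600+2460+25·4·24=5460; k=3: 2300+6120+25·17·24=18620; k=4: 3120+0+25·15·24=12120 → min 5460.
Optimal order: ((A₁ A₂) ((A₃ A₄) A₅)) with cost 5460.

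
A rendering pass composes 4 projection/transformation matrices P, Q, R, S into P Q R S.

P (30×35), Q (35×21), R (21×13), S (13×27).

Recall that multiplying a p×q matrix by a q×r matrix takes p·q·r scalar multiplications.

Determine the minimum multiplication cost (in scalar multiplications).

33735

Adjacent pairs: PQ = 30·35·21 = 22050; QR = 35·21·13 = 9555; RS = 21·13·27 = 7371.
Length 3: P..R: k=1: 0+9555+30·35·13=23205; k=2: 22050+0+30·21·13=30240 → min 23205 | Q..S: k=2: 0+7371+35·21·27=27216; k=3: 9555+0+35·13·27=21840 → min 21840.
Length 4: P..S: k=1: 0+21840+30·35·27=50190; k=2: 22050+7371+30·21·27=46431; k=3: 23205+0+30·13·27=33735 → min 33735.
Optimal order: ((P (Q R)) S) with cost 33735.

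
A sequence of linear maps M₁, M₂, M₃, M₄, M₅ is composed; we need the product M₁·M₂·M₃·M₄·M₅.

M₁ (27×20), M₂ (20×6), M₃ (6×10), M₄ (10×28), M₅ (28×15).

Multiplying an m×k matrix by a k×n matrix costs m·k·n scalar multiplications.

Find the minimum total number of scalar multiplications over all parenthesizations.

9870

Adjacent pairs: M₁M₂ = 27·20·6 = 3240; M₂M₃ = 20·6·10 = 1200; M₃M₄ = 6·10·28 = 1680; M₄M₅ = 10·28·15 = 4200.
Length 3: M₁..M₃: k=1: 0+1200+27·20·10=6600; k=2: 3240+0+27·6·10=4860 → min 4860 | M₂..M₄: k=2: 0+1680+20·6·28=5040; k=3: 1200+0+20·10·28=6800 → min 5040 | M₃..M₅: k=3: 0+4200+6·10·15=5100; k=4: 1680+0+6·28·15=4200 → min 4200.
Length 4: M₁..M₄: k=1: 0+5040+27·20·28=20160; k=2: 3240+1680+27·6·28=9456; k=3: 4860+0+27·10·28=12420 → min 9456 | M₂..M₅: k=2: 0+4200+20·6·15=6000; k=3: 1200+4200+20·10·15=8400; k=4: 5040+0+20·28·15=13440 → min 6000.
Length 5: M₁..M₅: k=1: 0+6000+27·20·15=14100; k=2: 3240+4200+27·6·15=9870; k=3: 4860+4200+27·10·15=13110; k=4: 9456+0+27·28·15=20796 → min 9870.
Optimal order: ((M₁·M₂)·((M₃·M₄)·M₅)) with cost 9870.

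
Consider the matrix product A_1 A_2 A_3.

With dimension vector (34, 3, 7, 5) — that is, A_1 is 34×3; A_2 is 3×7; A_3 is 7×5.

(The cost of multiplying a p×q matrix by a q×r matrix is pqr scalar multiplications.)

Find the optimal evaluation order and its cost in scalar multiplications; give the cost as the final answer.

615

(A_1 (A_2 A_3)): cost 615.
((A_1 A_2) A_3): cost 1904.
Optimal: (A_1 (A_2 A_3)) with cost 615.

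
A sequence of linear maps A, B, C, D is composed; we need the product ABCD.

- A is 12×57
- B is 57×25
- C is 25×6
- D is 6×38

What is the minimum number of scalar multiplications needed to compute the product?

15390

Adjacent pairs: AB = 12·57·25 = 17100; BC = 57·25·6 = 8550; CD = 25·6·38 = 5700.
Length 3: A..C: k=1: 0+8550+12·57·6=12654; k=2: 17100+0+12·25·6=18900 → min 12654 | B..D: k=2: 0+5700+57·25·38=59850; k=3: 8550+0+57·6·38=21546 → min 21546.
Length 4: A..D: k=1: 0+21546+12·57·38=47538; k=2: 17100+5700+12·25·38=34200; k=3: 12654+0+12·6·38=15390 → min 15390.
Optimal order: ((A(BC))D) with cost 15390.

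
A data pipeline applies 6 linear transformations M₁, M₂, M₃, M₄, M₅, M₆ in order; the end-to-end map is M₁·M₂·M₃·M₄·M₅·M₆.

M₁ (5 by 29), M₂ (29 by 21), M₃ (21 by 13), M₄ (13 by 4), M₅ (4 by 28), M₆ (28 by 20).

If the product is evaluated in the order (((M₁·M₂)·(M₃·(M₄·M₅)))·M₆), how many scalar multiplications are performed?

17885

(M₁·M₂): 5×29 by 29×21 → 5×21, cost 5·29·21 = 3045
(M₄·M₅): 13×4 by 4×28 → 13×28, cost 13·4·28 = 1456
(M₃·(M₄·M₅)): 21×13 by 13×28 → 21×28, cost 21·13·28 = 7644; cumulative 9100
((M₁·M₂)·(M₃·(M₄·M₅))): 5×21 by 21×28 → 5×28, cost 5·21·28 = 2940; cumulative 15085
(((M₁·M₂)·(M₃·(M₄·M₅)))·M₆): 5×28 by 28×20 → 5×20, cost 5·28·20 = 2800; cumulative 17885
Total: 17885 scalar multiplications.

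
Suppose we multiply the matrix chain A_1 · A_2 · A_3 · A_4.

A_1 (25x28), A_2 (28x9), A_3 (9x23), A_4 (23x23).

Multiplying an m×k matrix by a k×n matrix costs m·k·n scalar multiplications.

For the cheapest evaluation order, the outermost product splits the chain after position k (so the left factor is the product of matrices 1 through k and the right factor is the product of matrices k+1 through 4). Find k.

2

Adjacent pairs: A_1A_2 = 25·28·9 = 6300; A_2A_3 = 28·9·23 = 5796; A_3A_4 = 9·23·23 = 4761.
Length 3: A_1..A_3: k=1: 0+5796+25·28·23=21896; k=2: 6300+0+25·9·23=11475 → min 11475 | A_2..A_4: k=2: 0+4761+28·9·23=10557; k=3: 5796+0+28·23·23=20608 → min 10557.
Top-level splits: k=1: (A_1..A_1)·(A_2..A_4) → 0+10557+25·28·23 = 26657; k=2: (A_1..A_2)·(A_3..A_4) → 6300+4761+25·9·23 = 16236; k=3: (A_1..A_3)·(A_4..A_4) → 11475+0+25·23·23 = 24700.
Best split is after A_2, i.e. k = 2.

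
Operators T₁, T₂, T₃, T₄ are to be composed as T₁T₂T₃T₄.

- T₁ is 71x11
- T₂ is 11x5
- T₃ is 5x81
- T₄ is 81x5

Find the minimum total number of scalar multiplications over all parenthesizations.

Adjacent pairs: T₁T₂ = 71·11·5 = 3905; T₂T₃ = 11·5·81 = 4455; T₃T₄ = 5·81·5 = 2025.
Length 3: T₁..T₃: k=1: 0+4455+71·11·81=67716; k=2: 3905+0+71·5·81=32660 → min 32660 | T₂..T₄: k=2: 0+2025+11·5·5=2300; k=3: 4455+0+11·81·5=8910 → min 2300.
Length 4: T₁..T₄: k=1: 0+2300+71·11·5=6205; k=2: 3905+2025+71·5·5=7705; k=3: 32660+0+71·81·5=61415 → min 6205.
Optimal order: (T₁(T₂(T₃T₄))) with cost 6205.

6205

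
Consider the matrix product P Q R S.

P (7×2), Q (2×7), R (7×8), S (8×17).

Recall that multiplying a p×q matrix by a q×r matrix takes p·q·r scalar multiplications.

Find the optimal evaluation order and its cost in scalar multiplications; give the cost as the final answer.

622

Adjacent pairs: PQ = 7·2·7 = 98; QR = 2·7·8 = 112; RS = 7·8·17 = 952.
Length 3: P..R: k=1: 0+112+7·2·8=224; k=2: 98+0+7·7·8=490 → min 224 | Q..S: k=2: 0+952+2·7·17=1190; k=3: 112+0+2·8·17=384 → min 384.
Length 4: P..S: k=1: 0+384+7·2·17=622; k=2: 98+952+7·7·17=1883; k=3: 224+0+7·8·17=1176 → min 622.
Optimal parenthesization: (P ((Q R) S)) with cost 622.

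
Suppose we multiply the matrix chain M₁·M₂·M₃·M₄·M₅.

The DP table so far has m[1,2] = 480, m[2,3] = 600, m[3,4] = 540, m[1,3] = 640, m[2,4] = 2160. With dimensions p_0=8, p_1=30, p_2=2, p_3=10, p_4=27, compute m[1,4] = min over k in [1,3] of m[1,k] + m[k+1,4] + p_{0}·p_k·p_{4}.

1452

m[1,4] = min over k∈[1,3] of m[1,k]+m[k+1,4]+p_{0}·p_k·p_{4}.
k=1: 0 + 2160 + 8·30·27 = 8640; k=2: 480 + 540 + 8·2·27 = 1452; k=3: 640 + 0 + 8·10·27 = 2800.
Minimum: 1452 at k=2.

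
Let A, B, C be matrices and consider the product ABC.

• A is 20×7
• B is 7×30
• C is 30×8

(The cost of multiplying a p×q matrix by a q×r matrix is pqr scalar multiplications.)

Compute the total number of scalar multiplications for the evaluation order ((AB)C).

(AB): 20×7 by 7×30 → 20×30, cost 20·7·30 = 4200
((AB)C): 20×30 by 30×8 → 20×8, cost 20·30·8 = 4800; cumulative 9000
Total: 9000 scalar multiplications.

9000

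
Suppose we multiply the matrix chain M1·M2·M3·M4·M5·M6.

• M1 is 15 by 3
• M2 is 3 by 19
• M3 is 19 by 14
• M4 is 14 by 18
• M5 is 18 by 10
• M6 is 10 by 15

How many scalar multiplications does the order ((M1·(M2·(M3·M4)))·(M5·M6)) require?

13374

(M3·M4): 19×14 by 14×18 → 19×18, cost 19·14·18 = 4788
(M2·(M3·M4)): 3×19 by 19×18 → 3×18, cost 3·19·18 = 1026; cumulative 5814
(M1·(M2·(M3·M4))): 15×3 by 3×18 → 15×18, cost 15·3·18 = 810; cumulative 6624
(M5·M6): 18×10 by 10×15 → 18×15, cost 18·10·15 = 2700
((M1·(M2·(M3·M4)))·(M5·M6)): 15×18 by 18×15 → 15×15, cost 15·18·15 = 4050; cumulative 13374
Total: 13374 scalar multiplications.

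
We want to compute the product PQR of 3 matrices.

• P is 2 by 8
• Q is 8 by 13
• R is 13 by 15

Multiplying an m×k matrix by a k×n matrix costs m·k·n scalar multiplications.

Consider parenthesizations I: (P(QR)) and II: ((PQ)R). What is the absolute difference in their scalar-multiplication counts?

1202

Order I = (P(QR)): (QR): 8×13 by 13×15 → 8×15, cost 8·13·15 = 1560; (P(QR)): 2×8 by 8×15 → 2×15, cost 2·8·15 = 240; cumulative 1800. Total 1800.
Order II = ((PQ)R): (PQ): 2×8 by 8×13 → 2×13, cost 2·8·13 = 208; ((PQ)R): 2×13 by 13×15 → 2×15, cost 2·13·15 = 390; cumulative 598. Total 598.
Difference: |1800 − 598| = 1202.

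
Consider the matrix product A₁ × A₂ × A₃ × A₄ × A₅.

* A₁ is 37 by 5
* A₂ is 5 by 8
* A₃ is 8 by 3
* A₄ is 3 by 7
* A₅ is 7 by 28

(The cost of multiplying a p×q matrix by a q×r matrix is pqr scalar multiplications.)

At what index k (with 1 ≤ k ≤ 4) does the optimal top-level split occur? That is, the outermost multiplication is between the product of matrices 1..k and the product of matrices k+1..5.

Adjacent pairs: A₁A₂ = 37·5·8 = 1480; A₂A₃ = 5·8·3 = 120; A₃A₄ = 8·3·7 = 168; A₄A₅ = 3·7·28 = 588.
Length 3: A₁..A₃: k=1: 0+120+37·5·3=675; k=2: 1480+0+37·8·3=2368 → min 675 | A₂..A₄: k=2: 0+168+5·8·7=448; k=3: 120+0+5·3·7=225 → min 225 | A₃..A₅: k=3: 0+588+8·3·28=1260; k=4: 168+0+8·7·28=1736 → min 1260.
Length 4: A₁..A₄: k=1: 0+225+37·5·7=1520; k=2: 1480+168+37·8·7=3720; k=3: 675+0+37·3·7=1452 → min 1452 | A₂..A₅: k=2: 0+1260+5·8·28=2380; k=3: 120+588+5·3·28=1128; k=4: 225+0+5·7·28=1205 → min 1128.
Top-level splits: k=1: (A₁..A₁)·(A₂..A₅) → 0+1128+37·5·28 = 6308; k=2: (A₁..A₂)·(A₃..A₅) → 1480+1260+37·8·28 = 11028; k=3: (A₁..A₃)·(A₄..A₅) → 675+588+37·3·28 = 4371; k=4: (A₁..A₄)·(A₅..A₅) → 1452+0+37·7·28 = 8704.
Best split is after A₃, i.e. k = 3.

3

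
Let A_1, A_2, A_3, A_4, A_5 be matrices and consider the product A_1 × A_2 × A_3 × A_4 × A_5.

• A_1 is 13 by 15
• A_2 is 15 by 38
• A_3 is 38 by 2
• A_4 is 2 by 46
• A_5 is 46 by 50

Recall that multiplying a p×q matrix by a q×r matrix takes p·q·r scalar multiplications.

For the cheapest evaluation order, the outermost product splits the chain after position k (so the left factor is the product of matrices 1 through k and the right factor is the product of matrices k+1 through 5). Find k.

Adjacent pairs: A_1A_2 = 13·15·38 = 7410; A_2A_3 = 15·38·2 = 1140; A_3A_4 = 38·2·46 = 3496; A_4A_5 = 2·46·50 = 4600.
Length 3: A_1..A_3: k=1: 0+1140+13·15·2=1530; k=2: 7410+0+13·38·2=8398 → min 1530 | A_2..A_4: k=2: 0+3496+15·38·46=29716; k=3: 1140+0+15·2·46=2520 → min 2520 | A_3..A_5: k=3: 0+4600+38·2·50=8400; k=4: 3496+0+38·46·50=90896 → min 8400.
Length 4: A_1..A_4: k=1: 0+2520+13·15·46=11490; k=2: 7410+3496+13·38·46=33630; k=3: 1530+0+13·2·46=2726 → min 2726 | A_2..A_5: k=2: 0+8400+15·38·50=36900; k=3: 1140+4600+15·2·50=7240; k=4: 2520+0+15·46·50=37020 → min 7240.
Top-level splits: k=1: (A_1..A_1)·(A_2..A_5) → 0+7240+13·15·50 = 16990; k=2: (A_1..A_2)·(A_3..A_5) → 7410+8400+13·38·50 = 40510; k=3: (A_1..A_3)·(A_4..A_5) → 1530+4600+13·2·50 = 7430; k=4: (A_1..A_4)·(A_5..A_5) → 2726+0+13·46·50 = 32626.
Best split is after A_3, i.e. k = 3.

3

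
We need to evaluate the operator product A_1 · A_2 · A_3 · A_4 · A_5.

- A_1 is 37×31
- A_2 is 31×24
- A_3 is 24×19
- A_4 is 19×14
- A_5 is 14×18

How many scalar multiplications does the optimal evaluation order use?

Adjacent pairs: A_1A_2 = 37·31·24 = 27528; A_2A_3 = 31·24·19 = 14136; A_3A_4 = 24·19·14 = 6384; A_4A_5 = 19·14·18 = 4788.
Length 3: A_1..A_3: k=1: 0+14136+37·31·19=35929; k=2: 27528+0+37·24·19=44400 → min 35929 | A_2..A_4: k=2: 0+6384+31·24·14=16800; k=3: 14136+0+31·19·14=22382 → min 16800 | A_3..A_5: k=3: 0+4788+24·19·18=12996; k=4: 6384+0+24·14·18=12432 → min 12432.
Length 4: A_1..A_4: k=1: 0+16800+37·31·14=32858; k=2: 27528+6384+37·24·14=46344; k=3: 35929+0+37·19·14=45771 → min 32858 | A_2..A_5: k=2: 0+12432+31·24·18=25824; k=3: 14136+4788+31·19·18=29526; k=4: 16800+0+31·14·18=24612 → min 24612.
Length 5: A_1..A_5: k=1: 0+24612+37·31·18=45258; k=2: 27528+12432+37·24·18=55944; k=3: 35929+4788+37·19·18=53371; k=4: 32858+0+37·14·18=42182 → min 42182.
Optimal order: ((A_1 · (A_2 · (A_3 · A_4))) · A_5) with cost 42182.

42182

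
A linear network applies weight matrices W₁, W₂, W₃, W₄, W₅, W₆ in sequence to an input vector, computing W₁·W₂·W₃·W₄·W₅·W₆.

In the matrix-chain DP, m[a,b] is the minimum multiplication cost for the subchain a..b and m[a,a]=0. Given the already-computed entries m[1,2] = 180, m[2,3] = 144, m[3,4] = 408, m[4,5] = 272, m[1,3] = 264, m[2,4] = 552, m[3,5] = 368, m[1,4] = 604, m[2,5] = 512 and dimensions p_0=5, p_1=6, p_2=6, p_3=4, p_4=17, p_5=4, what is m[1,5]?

m[1,5] = min over k∈[1,4] of m[1,k]+m[k+1,5]+p_{0}·p_k·p_{5}.
k=1: 0 + 512 + 5·6·4 = 632; k=2: 180 + 368 + 5·6·4 = 668; k=3: 264 + 272 + 5·4·4 = 616; k=4: 604 + 0 + 5·17·4 = 944.
Minimum: 616 at k=3.

616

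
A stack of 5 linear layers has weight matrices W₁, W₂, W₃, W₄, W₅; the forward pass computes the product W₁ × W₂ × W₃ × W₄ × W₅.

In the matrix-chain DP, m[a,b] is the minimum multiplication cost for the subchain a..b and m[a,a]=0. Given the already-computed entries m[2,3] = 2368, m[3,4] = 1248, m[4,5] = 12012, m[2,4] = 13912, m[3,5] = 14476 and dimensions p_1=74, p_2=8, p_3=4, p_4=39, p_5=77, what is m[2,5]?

m[2,5] = min over k∈[2,4] of m[2,k]+m[k+1,5]+p_{1}·p_k·p_{5}.
k=2: 0 + 14476 + 74·8·77 = 60060; k=3: 2368 + 12012 + 74·4·77 = 37172; k=4: 13912 + 0 + 74·39·77 = 236134.
Minimum: 37172 at k=3.

37172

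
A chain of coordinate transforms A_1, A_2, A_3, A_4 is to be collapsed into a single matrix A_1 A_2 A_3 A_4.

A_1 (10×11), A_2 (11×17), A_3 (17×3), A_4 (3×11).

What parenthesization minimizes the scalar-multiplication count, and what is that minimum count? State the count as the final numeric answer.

1221

Adjacent pairs: A_1A_2 = 10·11·17 = 1870; A_2A_3 = 11·17·3 = 561; A_3A_4 = 17·3·11 = 561.
Length 3: A_1..A_3: k=1: 0+561+10·11·3=891; k=2: 1870+0+10·17·3=2380 → min 891 | A_2..A_4: k=2: 0+561+11·17·11=2618; k=3: 561+0+11·3·11=924 → min 924.
Length 4: A_1..A_4: k=1: 0+924+10·11·11=2134; k=2: 1870+561+10·17·11=4301; k=3: 891+0+10·3·11=1221 → min 1221.
Optimal parenthesization: ((A_1 (A_2 A_3)) A_4) with cost 1221.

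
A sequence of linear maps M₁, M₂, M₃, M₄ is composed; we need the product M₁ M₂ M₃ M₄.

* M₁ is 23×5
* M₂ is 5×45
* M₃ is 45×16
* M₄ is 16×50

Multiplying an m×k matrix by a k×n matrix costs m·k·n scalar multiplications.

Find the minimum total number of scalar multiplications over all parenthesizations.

Adjacent pairs: M₁M₂ = 23·5·45 = 5175; M₂M₃ = 5·45·16 = 3600; M₃M₄ = 45·16·50 = 36000.
Length 3: M₁..M₃: k=1: 0+3600+23·5·16=5440; k=2: 5175+0+23·45·16=21735 → min 5440 | M₂..M₄: k=2: 0+36000+5·45·50=47250; k=3: 3600+0+5·16·50=7600 → min 7600.
Length 4: M₁..M₄: k=1: 0+7600+23·5·50=13350; k=2: 5175+36000+23·45·50=92925; k=3: 5440+0+23·16·50=23840 → min 13350.
Optimal order: (M₁ ((M₂ M₃) M₄)) with cost 13350.

13350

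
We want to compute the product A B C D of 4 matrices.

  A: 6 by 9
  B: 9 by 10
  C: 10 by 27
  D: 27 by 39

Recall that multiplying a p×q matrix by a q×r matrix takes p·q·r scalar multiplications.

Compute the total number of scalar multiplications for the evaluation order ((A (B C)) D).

(B C): 9×10 by 10×27 → 9×27, cost 9·10·27 = 2430
(A (B C)): 6×9 by 9×27 → 6×27, cost 6·9·27 = 1458; cumulative 3888
((A (B C)) D): 6×27 by 27×39 → 6×39, cost 6·27·39 = 6318; cumulative 10206
Total: 10206 scalar multiplications.

10206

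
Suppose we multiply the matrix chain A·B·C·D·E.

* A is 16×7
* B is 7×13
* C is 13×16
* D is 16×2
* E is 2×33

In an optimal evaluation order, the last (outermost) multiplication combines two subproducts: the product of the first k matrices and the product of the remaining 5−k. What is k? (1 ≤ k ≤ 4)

Adjacent pairs: AB = 16·7·13 = 1456; BC = 7·13·16 = 1456; CD = 13·16·2 = 416; DE = 16·2·33 = 1056.
Length 3: A..C: k=1: 0+1456+16·7·16=3248; k=2: 1456+0+16·13·16=4784 → min 3248 | B..D: k=2: 0+416+7·13·2=598; k=3: 1456+0+7·16·2=1680 → min 598 | C..E: k=3: 0+1056+13·16·33=7920; k=4: 416+0+13·2·33=1274 → min 1274.
Length 4: A..D: k=1: 0+598+16·7·2=822; k=2: 1456+416+16·13·2=2288; k=3: 3248+0+16·16·2=3760 → min 822 | B..E: k=2: 0+1274+7·13·33=4277; k=3: 1456+1056+7·16·33=6208; k=4: 598+0+7·2·33=1060 → min 1060.
Top-level splits: k=1: (A..A)·(B..E) → 0+1060+16·7·33 = 4756; k=2: (A..B)·(C..E) → 1456+1274+16·13·33 = 9594; k=3: (A..C)·(D..E) → 3248+1056+16·16·33 = 12752; k=4: (A..D)·(E..E) → 822+0+16·2·33 = 1878.
Best split is after D, i.e. k = 4.

4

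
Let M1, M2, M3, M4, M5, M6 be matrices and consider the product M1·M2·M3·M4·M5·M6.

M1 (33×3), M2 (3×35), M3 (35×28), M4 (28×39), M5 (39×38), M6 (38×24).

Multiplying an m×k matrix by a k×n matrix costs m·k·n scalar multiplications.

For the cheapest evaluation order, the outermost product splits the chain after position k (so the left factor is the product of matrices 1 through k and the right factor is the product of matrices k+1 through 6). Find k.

1

Adjacent pairs: M1M2 = 33·3·35 = 3465; M2M3 = 3·35·28 = 2940; M3M4 = 35·28·39 = 38220; M4M5 = 28·39·38 = 41496; M5M6 = 39·38·24 = 35568.
Length 3: M1..M3: k=1: 0+2940+33·3·28=5712; k=2: 3465+0+33·35·28=35805 → min 5712 | M2..M4: k=2: 0+38220+3·35·39=42315; k=3: 2940+0+3·28·39=6216 → min 6216 | M3..M5: k=3: 0+41496+35·28·38=78736; k=4: 38220+0+35·39·38=90090 → min 78736 | M4..M6: k=4: 0+35568+28·39·24=61776; k=5: 41496+0+28·38·24=67032 → min 61776.
Length 4: M1..M4: k=1: 0+6216+33·3·39=10077; k=2: 3465+38220+33·35·39=86730; k=3: 5712+0+33·28·39=41748 → min 10077 | M2..M5: k=2: 0+78736+3·35·38=82726; k=3: 2940+41496+3·28·38=47628; k=4: 6216+0+3·39·38=10662 → min 10662 | M3..M6: k=3: 0+61776+35·28·24=85296; k=4: 38220+35568+35·39·24=106548; k=5: 78736+0+35·38·24=110656 → min 85296.
Length 5: M1..M5: k=1: 0+10662+33·3·38=14424; k=2: 3465+78736+33·35·38=126091; k=3: 5712+41496+33·28·38=82320; k=4: 10077+0+33·39·38=58983 → min 14424 | M2..M6: k=2: 0+85296+3·35·24=87816; k=3: 2940+61776+3·28·24=66732; k=4: 6216+35568+3·39·24=44592; k=5: 10662+0+3·38·24=13398 → min 13398.
Top-level splits: k=1: (M1..M1)·(M2..M6) → 0+13398+33·3·24 = 15774; k=2: (M1..M2)·(M3..M6) → 3465+85296+33·35·24 = 116481; k=3: (M1..M3)·(M4..M6) → 5712+61776+33·28·24 = 89664; k=4: (M1..M4)·(M5..M6) → 10077+35568+33·39·24 = 76533; k=5: (M1..M5)·(M6..M6) → 14424+0+33·38·24 = 44520.
Best split is after M1, i.e. k = 1.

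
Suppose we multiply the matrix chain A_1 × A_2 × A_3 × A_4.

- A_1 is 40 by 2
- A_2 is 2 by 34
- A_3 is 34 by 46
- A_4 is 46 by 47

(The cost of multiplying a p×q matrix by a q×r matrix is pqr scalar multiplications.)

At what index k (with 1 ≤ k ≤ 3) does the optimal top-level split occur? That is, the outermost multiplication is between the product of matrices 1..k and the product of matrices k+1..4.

Adjacent pairs: A_1A_2 = 40·2·34 = 2720; A_2A_3 = 2·34·46 = 3128; A_3A_4 = 34·46·47 = 73508.
Length 3: A_1..A_3: k=1: 0+3128+40·2·46=6808; k=2: 2720+0+40·34·46=65280 → min 6808 | A_2..A_4: k=2: 0+73508+2·34·47=76704; k=3: 3128+0+2·46·47=7452 → min 7452.
Top-level splits: k=1: (A_1..A_1)·(A_2..A_4) → 0+7452+40·2·47 = 11212; k=2: (A_1..A_2)·(A_3..A_4) → 2720+73508+40·34·47 = 140148; k=3: (A_1..A_3)·(A_4..A_4) → 6808+0+40·46·47 = 93288.
Best split is after A_1, i.e. k = 1.

1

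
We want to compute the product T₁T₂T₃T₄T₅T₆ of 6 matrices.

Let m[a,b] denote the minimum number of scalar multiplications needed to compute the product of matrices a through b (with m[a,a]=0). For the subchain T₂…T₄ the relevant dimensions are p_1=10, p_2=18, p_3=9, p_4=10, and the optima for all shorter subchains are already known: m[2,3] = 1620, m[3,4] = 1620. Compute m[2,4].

m[2,4] = min over k∈[2,3] of m[2,k]+m[k+1,4]+p_{1}·p_k·p_{4}.
k=2: 0 + 1620 + 10·18·10 = 3420; k=3: 1620 + 0 + 10·9·10 = 2520.
Minimum: 2520 at k=3.

2520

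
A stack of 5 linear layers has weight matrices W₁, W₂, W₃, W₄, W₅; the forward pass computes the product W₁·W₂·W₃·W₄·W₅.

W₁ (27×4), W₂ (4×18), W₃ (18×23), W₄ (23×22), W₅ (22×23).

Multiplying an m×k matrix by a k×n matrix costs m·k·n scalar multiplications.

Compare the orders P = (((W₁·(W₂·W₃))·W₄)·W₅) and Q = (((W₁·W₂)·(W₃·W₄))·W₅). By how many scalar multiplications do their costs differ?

3942

Order P = (((W₁·(W₂·W₃))·W₄)·W₅): (W₂·W₃): 4×18 by 18×23 → 4×23, cost 4·18·23 = 1656; (W₁·(W₂·W₃)): 27×4 by 4×23 → 27×23, cost 27·4·23 = 2484; cumulative 4140; ((W₁·(W₂·W₃))·W₄): 27×23 by 23×22 → 27×22, cost 27·23·22 = 13662; cumulative 17802; (((W₁·(W₂·W₃))·W₄)·W₅): 27×22 by 22×23 → 27×23, cost 27·22·23 = 13662; cumulative 31464. Total 31464.
Order Q = (((W₁·W₂)·(W₃·W₄))·W₅): (W₁·W₂): 27×4 by 4×18 → 27×18, cost 27·4·18 = 1944; (W₃·W₄): 18×23 by 23×22 → 18×22, cost 18·23·22 = 9108; ((W₁·W₂)·(W₃·W₄)): 27×18 by 18×22 → 27×22, cost 27·18·22 = 10692; cumulative 21744; (((W₁·W₂)·(W₃·W₄))·W₅): 27×22 by 22×23 → 27×23, cost 27·22·23 = 13662; cumulative 35406. Total 35406.
Difference: |31464 − 35406| = 3942.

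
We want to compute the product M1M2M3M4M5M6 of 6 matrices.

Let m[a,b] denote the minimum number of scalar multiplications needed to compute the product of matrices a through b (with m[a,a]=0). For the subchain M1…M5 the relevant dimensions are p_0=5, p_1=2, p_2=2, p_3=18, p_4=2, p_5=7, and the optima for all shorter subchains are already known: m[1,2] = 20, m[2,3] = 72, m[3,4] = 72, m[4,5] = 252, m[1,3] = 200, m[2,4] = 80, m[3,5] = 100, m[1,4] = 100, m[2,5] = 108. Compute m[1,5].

m[1,5] = min over k∈[1,4] of m[1,k]+m[k+1,5]+p_{0}·p_k·p_{5}.
k=1: 0 + 108 + 5·2·7 = 178; k=2: 20 + 100 + 5·2·7 = 190; k=3: 200 + 252 + 5·18·7 = 1082; k=4: 100 + 0 + 5·2·7 = 170.
Minimum: 170 at k=4.

170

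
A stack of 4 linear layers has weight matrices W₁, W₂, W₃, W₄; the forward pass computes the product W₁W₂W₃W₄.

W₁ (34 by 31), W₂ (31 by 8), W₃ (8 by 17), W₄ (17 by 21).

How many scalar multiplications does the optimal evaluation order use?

Adjacent pairs: W₁W₂ = 34·31·8 = 8432; W₂W₃ = 31·8·17 = 4216; W₃W₄ = 8·17·21 = 2856.
Length 3: W₁..W₃: k=1: 0+4216+34·31·17=22134; k=2: 8432+0+34·8·17=13056 → min 13056 | W₂..W₄: k=2: 0+2856+31·8·21=8064; k=3: 4216+0+31·17·21=15283 → min 8064.
Length 4: W₁..W₄: k=1: 0+8064+34·31·21=30198; k=2: 8432+2856+34·8·21=17000; k=3: 13056+0+34·17·21=25194 → min 17000.
Optimal order: ((W₁W₂)(W₃W₄)) with cost 17000.

17000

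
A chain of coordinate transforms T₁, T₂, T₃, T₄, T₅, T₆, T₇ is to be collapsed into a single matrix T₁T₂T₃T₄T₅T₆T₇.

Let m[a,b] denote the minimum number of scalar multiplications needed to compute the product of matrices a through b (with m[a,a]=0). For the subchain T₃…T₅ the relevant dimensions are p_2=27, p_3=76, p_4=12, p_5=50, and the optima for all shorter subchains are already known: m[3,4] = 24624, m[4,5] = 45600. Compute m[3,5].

40824

m[3,5] = min over k∈[3,4] of m[3,k]+m[k+1,5]+p_{2}·p_k·p_{5}.
k=3: 0 + 45600 + 27·76·50 = 148200; k=4: 24624 + 0 + 27·12·50 = 40824.
Minimum: 40824 at k=4.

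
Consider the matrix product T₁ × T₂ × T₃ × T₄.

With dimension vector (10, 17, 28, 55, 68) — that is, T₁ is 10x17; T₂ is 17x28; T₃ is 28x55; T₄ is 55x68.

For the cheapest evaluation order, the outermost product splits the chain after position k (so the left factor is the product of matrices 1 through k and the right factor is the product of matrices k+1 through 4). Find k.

Adjacent pairs: T₁T₂ = 10·17·28 = 4760; T₂T₃ = 17·28·55 = 26180; T₃T₄ = 28·55·68 = 104720.
Length 3: T₁..T₃: k=1: 0+26180+10·17·55=35530; k=2: 4760+0+10·28·55=20160 → min 20160 | T₂..T₄: k=2: 0+104720+17·28·68=137088; k=3: 26180+0+17·55·68=89760 → min 89760.
Top-level splits: k=1: (T₁..T₁)·(T₂..T₄) → 0+89760+10·17·68 = 101320; k=2: (T₁..T₂)·(T₃..T₄) → 4760+104720+10·28·68 = 128520; k=3: (T₁..T₃)·(T₄..T₄) → 20160+0+10·55·68 = 57560.
Best split is after T₃, i.e. k = 3.

3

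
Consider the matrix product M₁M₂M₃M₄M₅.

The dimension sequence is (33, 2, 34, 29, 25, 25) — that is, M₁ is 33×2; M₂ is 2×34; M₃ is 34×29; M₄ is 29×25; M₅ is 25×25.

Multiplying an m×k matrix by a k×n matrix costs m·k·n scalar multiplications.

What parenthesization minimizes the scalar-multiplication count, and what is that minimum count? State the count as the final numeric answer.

Adjacent pairs: M₁M₂ = 33·2·34 = 2244; M₂M₃ = 2·34·29 = 1972; M₃M₄ = 34·29·25 = 24650; M₄M₅ = 29·25·25 = 18125.
Length 3: M₁..M₃: k=1: 0+1972+33·2·29=3886; k=2: 2244+0+33·34·29=34782 → min 3886 | M₂..M₄: k=2: 0+24650+2·34·25=26350; k=3: 1972+0+2·29·25=3422 → min 3422 | M₃..M₅: k=3: 0+18125+34·29·25=42775; k=4: 24650+0+34·25·25=45900 → min 42775.
Length 4: M₁..M₄: k=1: 0+3422+33·2·25=5072; k=2: 2244+24650+33·34·25=54944; k=3: 3886+0+33·29·25=27811 → min 5072 | M₂..M₅: k=2: 0+42775+2·34·25=44475; k=3: 1972+18125+2·29·25=21547; k=4: 3422+0+2·25·25=4672 → min 4672.
Length 5: M₁..M₅: k=1: 0+4672+33·2·25=6322; k=2: 2244+42775+33·34·25=73069; k=3: 3886+18125+33·29·25=45936; k=4: 5072+0+33·25·25=25697 → min 6322.
Optimal parenthesization: (M₁(((M₂M₃)M₄)M₅)) with cost 6322.

6322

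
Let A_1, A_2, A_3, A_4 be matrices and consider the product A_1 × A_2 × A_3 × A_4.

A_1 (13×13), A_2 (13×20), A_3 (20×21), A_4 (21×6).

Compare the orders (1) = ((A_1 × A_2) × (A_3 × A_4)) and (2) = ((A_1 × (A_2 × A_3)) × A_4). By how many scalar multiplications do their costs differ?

Order (1) = ((A_1 × A_2) × (A_3 × A_4)): (A_1 × A_2): 13×13 by 13×20 → 13×20, cost 13·13·20 = 3380; (A_3 × A_4): 20×21 by 21×6 → 20×6, cost 20·21·6 = 2520; ((A_1 × A_2) × (A_3 × A_4)): 13×20 by 20×6 → 13×6, cost 13·20·6 = 1560; cumulative 7460. Total 7460.
Order (2) = ((A_1 × (A_2 × A_3)) × A_4): (A_2 × A_3): 13×20 by 20×21 → 13×21, cost 13·20·21 = 5460; (A_1 × (A_2 × A_3)): 13×13 by 13×21 → 13×21, cost 13·13·21 = 3549; cumulative 9009; ((A_1 × (A_2 × A_3)) × A_4): 13×21 by 21×6 → 13×6, cost 13·21·6 = 1638; cumulative 10647. Total 10647.
Difference: |7460 − 10647| = 3187.

3187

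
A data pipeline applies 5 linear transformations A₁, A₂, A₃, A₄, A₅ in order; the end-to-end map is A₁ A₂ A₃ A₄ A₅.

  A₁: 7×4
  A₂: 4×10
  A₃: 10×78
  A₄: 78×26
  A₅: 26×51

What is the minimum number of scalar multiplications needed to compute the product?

Adjacent pairs: A₁A₂ = 7·4·10 = 280; A₂A₃ = 4·10·78 = 3120; A₃A₄ = 10·78·26 = 20280; A₄A₅ = 78·26·51 = 103428.
Length 3: A₁..A₃: k=1: 0+3120+7·4·78=5304; k=2: 280+0+7·10·78=5740 → min 5304 | A₂..A₄: k=2: 0+20280+4·10·26=21320; k=3: 3120+0+4·78·26=11232 → min 11232 | A₃..A₅: k=3: 0+103428+10·78·51=143208; k=4: 20280+0+10·26·51=33540 → min 33540.
Length 4: A₁..A₄: k=1: 0+11232+7·4·26=11960; k=2: 280+20280+7·10·26=22380; k=3: 5304+0+7·78·26=19500 → min 11960 | A₂..A₅: k=2: 0+33540+4·10·51=35580; k=3: 3120+103428+4·78·51=122460; k=4: 11232+0+4·26·51=16536 → min 16536.
Length 5: A₁..A₅: k=1: 0+16536+7·4·51=17964; k=2: 280+33540+7·10·51=37390; k=3: 5304+103428+7·78·51=136578; k=4: 11960+0+7·26·51=21242 → min 17964.
Optimal order: (A₁ (((A₂ A₃) A₄) A₅)) with cost 17964.

17964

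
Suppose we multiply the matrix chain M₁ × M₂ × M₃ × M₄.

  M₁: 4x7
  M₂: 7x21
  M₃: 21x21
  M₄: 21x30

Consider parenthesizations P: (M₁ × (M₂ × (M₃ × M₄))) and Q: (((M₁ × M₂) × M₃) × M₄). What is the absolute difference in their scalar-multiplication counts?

Order P = (M₁ × (M₂ × (M₃ × M₄))): (M₃ × M₄): 21×21 by 21×30 → 21×30, cost 21·21·30 = 13230; (M₂ × (M₃ × M₄)): 7×21 by 21×30 → 7×30, cost 7·21·30 = 4410; cumulative 17640; (M₁ × (M₂ × (M₃ × M₄))): 4×7 by 7×30 → 4×30, cost 4·7·30 = 840; cumulative 18480. Total 18480.
Order Q = (((M₁ × M₂) × M₃) × M₄): (M₁ × M₂): 4×7 by 7×21 → 4×21, cost 4·7·21 = 588; ((M₁ × M₂) × M₃): 4×21 by 21×21 → 4×21, cost 4·21·21 = 1764; cumulative 2352; (((M₁ × M₂) × M₃) × M₄): 4×21 by 21×30 → 4×30, cost 4·21·30 = 2520; cumulative 4872. Total 4872.
Difference: |18480 − 4872| = 13608.

13608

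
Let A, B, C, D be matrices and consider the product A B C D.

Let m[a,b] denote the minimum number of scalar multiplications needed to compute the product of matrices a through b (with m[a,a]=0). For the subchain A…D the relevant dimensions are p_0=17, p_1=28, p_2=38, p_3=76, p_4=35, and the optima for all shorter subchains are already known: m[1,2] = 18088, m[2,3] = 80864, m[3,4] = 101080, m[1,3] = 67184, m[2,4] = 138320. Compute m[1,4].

112404

m[1,4] = min over k∈[1,3] of m[1,k]+m[k+1,4]+p_{0}·p_k·p_{4}.
k=1: 0 + 138320 + 17·28·35 = 154980; k=2: 18088 + 101080 + 17·38·35 = 141778; k=3: 67184 + 0 + 17·76·35 = 112404.
Minimum: 112404 at k=3.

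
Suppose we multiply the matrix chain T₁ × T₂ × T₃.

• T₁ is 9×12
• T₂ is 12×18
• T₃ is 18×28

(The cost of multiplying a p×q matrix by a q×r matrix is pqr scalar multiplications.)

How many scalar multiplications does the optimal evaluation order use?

6480

Order (T₁ × (T₂ × T₃)): (T₂ × T₃): 12×18 by 18×28 → 12×28, cost 12·18·28 = 6048; (T₁ × (T₂ × T₃)): 9×12 by 12×28 → 9×28, cost 9·12·28 = 3024; cumulative 9072. Total 9072.
Order ((T₁ × T₂) × T₃): (T₁ × T₂): 9×12 by 12×18 → 9×18, cost 9·12·18 = 1944; ((T₁ × T₂) × T₃): 9×18 by 18×28 → 9×28, cost 9·18·28 = 4536; cumulative 6480. Total 6480.
Minimum: 6480.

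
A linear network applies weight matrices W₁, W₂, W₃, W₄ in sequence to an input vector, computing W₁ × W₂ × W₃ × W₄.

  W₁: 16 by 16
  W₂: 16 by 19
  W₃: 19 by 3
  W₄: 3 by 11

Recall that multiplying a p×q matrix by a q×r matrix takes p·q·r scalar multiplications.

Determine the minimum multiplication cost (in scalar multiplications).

Adjacent pairs: W₁W₂ = 16·16·19 = 4864; W₂W₃ = 16·19·3 = 912; W₃W₄ = 19·3·11 = 627.
Length 3: W₁..W₃: k=1: 0+912+16·16·3=1680; k=2: 4864+0+16·19·3=5776 → min 1680 | W₂..W₄: k=2: 0+627+16·19·11=3971; k=3: 912+0+16·3·11=1440 → min 1440.
Length 4: W₁..W₄: k=1: 0+1440+16·16·11=4256; k=2: 4864+627+16·19·11=8835; k=3: 1680+0+16·3·11=2208 → min 2208.
Optimal order: ((W₁ × (W₂ × W₃)) × W₄) with cost 2208.

2208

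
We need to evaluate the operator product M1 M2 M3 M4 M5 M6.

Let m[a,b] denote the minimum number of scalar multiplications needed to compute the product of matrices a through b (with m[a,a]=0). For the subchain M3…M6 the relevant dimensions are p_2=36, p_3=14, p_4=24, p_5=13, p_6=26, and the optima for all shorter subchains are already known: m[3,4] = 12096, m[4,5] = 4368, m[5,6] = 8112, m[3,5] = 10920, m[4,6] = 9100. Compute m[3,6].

m[3,6] = min over k∈[3,5] of m[3,k]+m[k+1,6]+p_{2}·p_k·p_{6}.
k=3: 0 + 9100 + 36·14·26 = 22204; k=4: 12096 + 8112 + 36·24·26 = 42672; k=5: 10920 + 0 + 36·13·26 = 23088.
Minimum: 22204 at k=3.

22204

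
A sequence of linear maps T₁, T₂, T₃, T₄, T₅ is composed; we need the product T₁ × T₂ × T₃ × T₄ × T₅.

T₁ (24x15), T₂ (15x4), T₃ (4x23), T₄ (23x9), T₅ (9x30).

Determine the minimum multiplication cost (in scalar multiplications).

6228

Adjacent pairs: T₁T₂ = 24·15·4 = 1440; T₂T₃ = 15·4·23 = 1380; T₃T₄ = 4·23·9 = 828; T₄T₅ = 23·9·30 = 6210.
Length 3: T₁..T₃: k=1: 0+1380+24·15·23=9660; k=2: 1440+0+24·4·23=3648 → min 3648 | T₂..T₄: k=2: 0+828+15·4·9=1368; k=3: 1380+0+15·23·9=4485 → min 1368 | T₃..T₅: k=3: 0+6210+4·23·30=8970; k=4: 828+0+4·9·30=1908 → min 1908.
Length 4: T₁..T₄: k=1: 0+1368+24·15·9=4608; k=2: 1440+828+24·4·9=3132; k=3: 3648+0+24·23·9=8616 → min 3132 | T₂..T₅: k=2: 0+1908+15·4·30=3708; k=3: 1380+6210+15·23·30=17940; k=4: 1368+0+15·9·30=5418 → min 3708.
Length 5: T₁..T₅: k=1: 0+3708+24·15·30=14508; k=2: 1440+1908+24·4·30=6228; k=3: 3648+6210+24·23·30=26418; k=4: 3132+0+24·9·30=9612 → min 6228.
Optimal order: ((T₁ × T₂) × ((T₃ × T₄) × T₅)) with cost 6228.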